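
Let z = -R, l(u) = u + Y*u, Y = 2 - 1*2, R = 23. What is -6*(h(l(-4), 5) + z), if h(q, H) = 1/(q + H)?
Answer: 132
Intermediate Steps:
Y = 0 (Y = 2 - 2 = 0)
l(u) = u (l(u) = u + 0*u = u + 0 = u)
z = -23 (z = -1*23 = -23)
h(q, H) = 1/(H + q)
-6*(h(l(-4), 5) + z) = -6*(1/(5 - 4) - 23) = -6*(1/1 - 23) = -6*(1 - 23) = -6*(-22) = 132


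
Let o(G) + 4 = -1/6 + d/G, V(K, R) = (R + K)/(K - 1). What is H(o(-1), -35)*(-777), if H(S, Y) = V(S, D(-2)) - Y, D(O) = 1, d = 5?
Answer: -1696968/61 ≈ -27819.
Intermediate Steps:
V(K, R) = (K + R)/(-1 + K)
o(G) = -25/6 + 5/G (o(G) = -4 + (-1/6 + 5/G) = -25/6 + 5/G)
H(S, Y) = -Y + (1 + S)/(-1 + S) (H(S, Y) = (S + 1)/(-1 + S) - Y = (1 + S)/(-1 + S) - Y = -Y + (1 + S)/(-1 + S))
H(o(-1), -35)*(-777) = ((1 + (-25/6 + 5/(-1)) - 1*(-35)*(-1 + (-25/6 + 5/(-1))))/(-1 + (-25/6 + 5/(-1))))*(-777) = ((1 + (-25/6 + 5*(-1)) - 1*(-35)*(-1 + (-25/6 + 5*(-1))))/(-1 + (-25/6 + 5*(-1))))*(-777) = ((1 + (-25/6 - 5) - 1*(-35)*(-1 + (-25/6 - 5)))/(-1 + (-25/6 - 5)))*(-777) = ((1 - 55/6 - 1*(-35)*(-1 - 55/6))/(-1 - 55/6))*(-777) = ((1 - 55/6 - 1*(-35)*(-61/6))/(-61/6))*(-777) = -6*(1 - 55/6 - 2135/6)/61*(-777) = -6/61*(-364)*(-777) = (2184/61)*(-777) = -1696968/61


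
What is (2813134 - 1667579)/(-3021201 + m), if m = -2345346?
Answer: -1145555/5366547 ≈ -0.21346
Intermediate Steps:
(2813134 - 1667579)/(-3021201 + m) = (2813134 - 1667579)/(-3021201 - 2345346) = 1145555/(-5366547) = 1145555*(-1/5366547) = -1145555/5366547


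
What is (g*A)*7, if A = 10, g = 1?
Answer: 70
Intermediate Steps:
(g*A)*7 = (1*10)*7 = 10*7 = 70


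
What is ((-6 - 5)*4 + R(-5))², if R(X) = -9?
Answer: 2809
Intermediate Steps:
((-6 - 5)*4 + R(-5))² = ((-6 - 5)*4 - 9)² = (-11*4 - 9)² = (-44 - 9)² = (-53)² = 2809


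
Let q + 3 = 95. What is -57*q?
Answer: -5244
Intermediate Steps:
q = 92 (q = -3 + 95 = 92)
-57*q = -57*92 = -5244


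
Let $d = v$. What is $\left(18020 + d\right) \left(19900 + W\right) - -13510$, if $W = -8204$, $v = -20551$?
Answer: $-29589066$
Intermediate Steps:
$d = -20551$
$\left(18020 + d\right) \left(19900 + W\right) - -13510 = \left(18020 - 20551\right) \left(19900 - 8204\right) - -13510 = \left(-2531\right) 11696 + 13510 = -29602576 + 13510 = -29589066$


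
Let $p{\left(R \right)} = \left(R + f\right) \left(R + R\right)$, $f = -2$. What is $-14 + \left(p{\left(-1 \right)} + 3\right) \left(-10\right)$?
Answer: $-104$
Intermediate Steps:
$p{\left(R \right)} = 2 R \left(-2 + R\right)$ ($p{\left(R \right)} = \left(R - 2\right) \left(R + R\right) = \left(-2 + R\right) 2 R = 2 R \left(-2 + R\right)$)
$-14 + \left(p{\left(-1 \right)} + 3\right) \left(-10\right) = -14 + \left(2 \left(-1\right) \left(-2 - 1\right) + 3\right) \left(-10\right) = -14 + \left(2 \left(-1\right) \left(-3\right) + 3\right) \left(-10\right) = -14 + \left(6 + 3\right) \left(-10\right) = -14 + 9 \left(-10\right) = -14 - 90 = -104$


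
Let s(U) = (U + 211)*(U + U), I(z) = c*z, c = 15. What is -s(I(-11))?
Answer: 15180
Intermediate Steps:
I(z) = 15*z
s(U) = 2*U*(211 + U) (s(U) = (211 + U)*(2*U) = 2*U*(211 + U))
-s(I(-11)) = -2*15*(-11)*(211 + 15*(-11)) = -2*(-165)*(211 - 165) = -2*(-165)*46 = -1*(-15180) = 15180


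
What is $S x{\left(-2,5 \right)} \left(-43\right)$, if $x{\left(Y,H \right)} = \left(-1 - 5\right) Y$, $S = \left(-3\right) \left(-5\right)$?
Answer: $-7740$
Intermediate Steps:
$S = 15$
$x{\left(Y,H \right)} = - 6 Y$
$S x{\left(-2,5 \right)} \left(-43\right) = 15 \left(\left(-6\right) \left(-2\right)\right) \left(-43\right) = 15 \cdot 12 \left(-43\right) = 180 \left(-43\right) = -7740$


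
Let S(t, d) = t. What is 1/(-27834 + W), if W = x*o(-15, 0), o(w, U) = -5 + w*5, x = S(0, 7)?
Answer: -1/27834 ≈ -3.5927e-5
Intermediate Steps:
x = 0
o(w, U) = -5 + 5*w
W = 0 (W = 0*(-5 + 5*(-15)) = 0*(-5 - 75) = 0*(-80) = 0)
1/(-27834 + W) = 1/(-27834 + 0) = 1/(-27834) = -1/27834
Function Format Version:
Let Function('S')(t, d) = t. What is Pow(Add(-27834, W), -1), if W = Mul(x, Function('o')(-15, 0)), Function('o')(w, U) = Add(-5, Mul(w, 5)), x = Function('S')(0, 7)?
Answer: Rational(-1, 27834) ≈ -3.5927e-5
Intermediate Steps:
x = 0
Function('o')(w, U) = Add(-5, Mul(5, w))
W = 0 (W = Mul(0, Add(-5, Mul(5, -15))) = Mul(0, Add(-5, -75)) = Mul(0, -80) = 0)
Pow(Add(-27834, W), -1) = Pow(Add(-27834, 0), -1) = Pow(-27834, -1) = Rational(-1, 27834)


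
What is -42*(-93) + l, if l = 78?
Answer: 3984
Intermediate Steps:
-42*(-93) + l = -42*(-93) + 78 = 3906 + 78 = 3984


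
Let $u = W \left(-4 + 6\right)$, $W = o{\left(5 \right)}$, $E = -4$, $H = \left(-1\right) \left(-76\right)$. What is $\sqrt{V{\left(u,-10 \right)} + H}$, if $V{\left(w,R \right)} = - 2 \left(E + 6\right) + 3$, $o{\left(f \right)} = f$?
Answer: $5 \sqrt{3} \approx 8.6602$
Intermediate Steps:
$H = 76$
$W = 5$
$u = 10$ ($u = 5 \left(-4 + 6\right) = 5 \cdot 2 = 10$)
$V{\left(w,R \right)} = -1$ ($V{\left(w,R \right)} = - 2 \left(-4 + 6\right) + 3 = \left(-2\right) 2 + 3 = -4 + 3 = -1$)
$\sqrt{V{\left(u,-10 \right)} + H} = \sqrt{-1 + 76} = \sqrt{75} = 5 \sqrt{3}$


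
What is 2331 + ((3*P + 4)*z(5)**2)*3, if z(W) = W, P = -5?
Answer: 1506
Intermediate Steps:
2331 + ((3*P + 4)*z(5)**2)*3 = 2331 + ((3*(-5) + 4)*5**2)*3 = 2331 + ((-15 + 4)*25)*3 = 2331 - 11*25*3 = 2331 - 275*3 = 2331 - 825 = 1506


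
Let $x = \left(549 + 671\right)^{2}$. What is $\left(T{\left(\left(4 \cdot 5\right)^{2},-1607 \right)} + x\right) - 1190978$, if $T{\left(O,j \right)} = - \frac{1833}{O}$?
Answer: $\frac{118966967}{400} \approx 2.9742 \cdot 10^{5}$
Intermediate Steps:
$x = 1488400$ ($x = 1220^{2} = 1488400$)
$\left(T{\left(\left(4 \cdot 5\right)^{2},-1607 \right)} + x\right) - 1190978 = \left(- \frac{1833}{\left(4 \cdot 5\right)^{2}} + 1488400\right) - 1190978 = \left(- \frac{1833}{20^{2}} + 1488400\right) - 1190978 = \left(- \frac{1833}{400} + 1488400\right) - 1190978 = \frac{595358167}{400} - 1190978 = \frac{118966967}{400}$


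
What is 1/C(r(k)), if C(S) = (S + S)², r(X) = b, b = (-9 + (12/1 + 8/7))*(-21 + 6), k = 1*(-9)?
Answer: 49/756900 ≈ 6.4738e-5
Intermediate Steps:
k = -9
b = -435/7 (b = (-9 + (12*1 + 8*(⅐)))*(-15) = (-9 + (12 + 8/7))*(-15) = (-9 + 92/7)*(-15) = (29/7)*(-15) = -435/7 ≈ -62.143)
r(X) = -435/7
C(S) = 4*S² (C(S) = (2*S)² = 4*S²)
1/C(r(k)) = 1/(4*(-435/7)²) = 1/(4*(189225/49)) = 1/(756900/49) = 49/756900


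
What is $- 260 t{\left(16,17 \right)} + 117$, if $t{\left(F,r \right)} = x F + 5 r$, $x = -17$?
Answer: $48737$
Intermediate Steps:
$t{\left(F,r \right)} = - 17 F + 5 r$
$- 260 t{\left(16,17 \right)} + 117 = - 260 \left(\left(-17\right) 16 + 5 \cdot 17\right) + 117 = - 260 \left(-272 + 85\right) + 117 = \left(-260\right) \left(-187\right) + 117 = 48620 + 117 = 48737$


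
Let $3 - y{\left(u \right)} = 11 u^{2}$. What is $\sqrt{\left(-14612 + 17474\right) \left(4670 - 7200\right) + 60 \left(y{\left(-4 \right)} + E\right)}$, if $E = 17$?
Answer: $6 i \sqrt{201395} \approx 2692.6 i$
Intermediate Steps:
$y{\left(u \right)} = 3 - 11 u^{2}$
$\sqrt{\left(-14612 + 17474\right) \left(4670 - 7200\right) + 60 \left(y{\left(-4 \right)} + E\right)} = \sqrt{\left(-14612 + 17474\right) \left(4670 - 7200\right) + 60 \left(\left(3 - 11 \left(-4\right)^{2}\right) + 17\right)} = \sqrt{2862 \left(-2530\right) + 60 \left(\left(3 - 176\right) + 17\right)} = \sqrt{-7240860 + 60 \left(\left(3 - 176\right) + 17\right)} = \sqrt{-7240860 + 60 \left(-173 + 17\right)} = \sqrt{-7240860 + 60 \left(-156\right)} = \sqrt{-7240860 - 9360} = \sqrt{-7250220} = 6 i \sqrt{201395}$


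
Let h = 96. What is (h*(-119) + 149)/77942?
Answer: -11275/77942 ≈ -0.14466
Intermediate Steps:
(h*(-119) + 149)/77942 = (96*(-119) + 149)/77942 = (-11424 + 149)*(1/77942) = -11275*1/77942 = -11275/77942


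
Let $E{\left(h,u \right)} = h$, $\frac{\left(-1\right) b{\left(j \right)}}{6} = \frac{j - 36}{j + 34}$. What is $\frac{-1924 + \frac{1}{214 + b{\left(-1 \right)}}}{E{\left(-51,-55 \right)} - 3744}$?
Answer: $\frac{203107}{400620} \approx 0.50698$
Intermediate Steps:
$b{\left(j \right)} = - \frac{6 \left(-36 + j\right)}{34 + j}$ ($b{\left(j \right)} = - 6 \frac{j - 36}{j + 34} = - 6 \frac{-36 + j}{34 + j} = - \frac{6 \left(-36 + j\right)}{34 + j}$)
$\frac{-1924 + \frac{1}{214 + b{\left(-1 \right)}}}{E{\left(-51,-55 \right)} - 3744} = \frac{-1924 + \frac{1}{214 + \frac{6 \left(36 - -1\right)}{34 - 1}}}{-51 - 3744} = \frac{-1924 + \frac{1}{214 + \frac{6 \left(36 + 1\right)}{33}}}{-3795} = \left(-1924 + \frac{1}{214 + 6 \cdot \frac{1}{33} \cdot 37}\right) \left(- \frac{1}{3795}\right) = \left(-1924 + \frac{1}{214 + \frac{74}{11}}\right) \left(- \frac{1}{3795}\right) = \left(-1924 + \frac{1}{\frac{2428}{11}}\right) \left(- \frac{1}{3795}\right) = \left(-1924 + \frac{11}{2428}\right) \left(- \frac{1}{3795}\right) = \left(- \frac{4671461}{2428}\right) \left(- \frac{1}{3795}\right) = \frac{203107}{400620}$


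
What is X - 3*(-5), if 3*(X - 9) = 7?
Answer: 79/3 ≈ 26.333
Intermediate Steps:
X = 34/3 (X = 9 + (1/3)*7 = 9 + 7/3 = 34/3 ≈ 11.333)
X - 3*(-5) = 34/3 - 3*(-5) = 34/3 + 15 = 79/3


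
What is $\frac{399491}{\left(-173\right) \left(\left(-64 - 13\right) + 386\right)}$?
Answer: $- \frac{399491}{53457} \approx -7.4731$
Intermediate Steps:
$\frac{399491}{\left(-173\right) \left(\left(-64 - 13\right) + 386\right)} = \frac{399491}{\left(-173\right) \left(-77 + 386\right)} = \frac{399491}{\left(-173\right) 309} = \frac{399491}{-53457} = 399491 \left(- \frac{1}{53457}\right) = - \frac{399491}{53457}$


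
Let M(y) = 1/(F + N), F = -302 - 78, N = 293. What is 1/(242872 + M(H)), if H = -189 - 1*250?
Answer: 87/21129863 ≈ 4.1174e-6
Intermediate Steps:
F = -380
H = -439 (H = -189 - 250 = -439)
M(y) = -1/87 (M(y) = 1/(-380 + 293) = 1/(-87) = -1/87)
1/(242872 + M(H)) = 1/(242872 - 1/87) = 1/(21129863/87) = 87/21129863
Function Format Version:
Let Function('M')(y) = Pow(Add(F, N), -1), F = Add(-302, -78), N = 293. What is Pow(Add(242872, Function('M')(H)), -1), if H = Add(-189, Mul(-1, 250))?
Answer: Rational(87, 21129863) ≈ 4.1174e-6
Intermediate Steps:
F = -380
H = -439 (H = Add(-189, -250) = -439)
Function('M')(y) = Rational(-1, 87) (Function('M')(y) = Pow(Add(-380, 293), -1) = Pow(-87, -1) = Rational(-1, 87))
Pow(Add(242872, Function('M')(H)), -1) = Pow(Add(242872, Rational(-1, 87)), -1) = Pow(Rational(21129863, 87), -1) = Rational(87, 21129863)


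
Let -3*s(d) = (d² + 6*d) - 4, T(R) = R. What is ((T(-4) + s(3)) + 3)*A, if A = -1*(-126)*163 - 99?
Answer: -177138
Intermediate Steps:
s(d) = 4/3 - 2*d - d²/3 (s(d) = -((d² + 6*d) - 4)/3 = -(-4 + d² + 6*d)/3 = 4/3 - 2*d - d²/3)
A = 20439 (A = 126*163 - 99 = 20538 - 99 = 20439)
((T(-4) + s(3)) + 3)*A = ((-4 + (4/3 - 2*3 - ⅓*3²)) + 3)*20439 = ((-4 + (4/3 - 6 - ⅓*9)) + 3)*20439 = ((-4 + (4/3 - 6 - 3)) + 3)*20439 = ((-4 - 23/3) + 3)*20439 = (-35/3 + 3)*20439 = -26/3*20439 = -177138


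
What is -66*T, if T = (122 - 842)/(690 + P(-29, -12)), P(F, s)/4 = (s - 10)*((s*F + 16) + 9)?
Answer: -23760/16067 ≈ -1.4788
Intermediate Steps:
P(F, s) = 4*(-10 + s)*(25 + F*s) (P(F, s) = 4*((s - 10)*((s*F + 16) + 9)) = 4*((-10 + s)*((F*s + 16) + 9)) = 4*((-10 + s)*((16 + F*s) + 9)) = 4*((-10 + s)*(25 + F*s)) = 4*(-10 + s)*(25 + F*s))
T = 360/16067 (T = (122 - 842)/(690 + (-1000 + 100*(-12) - 40*(-29)*(-12) + 4*(-29)*(-12)**2)) = -720/(690 + (-1000 - 1200 - 13920 + 4*(-29)*144)) = -720/(690 + (-1000 - 1200 - 13920 - 16704)) = -720/(690 - 32824) = -720/(-32134) = -720*(-1/32134) = 360/16067 ≈ 0.022406)
-66*T = -66*360/16067 = -23760/16067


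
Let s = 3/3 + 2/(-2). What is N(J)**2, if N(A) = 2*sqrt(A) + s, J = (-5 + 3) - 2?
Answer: -16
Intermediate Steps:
J = -4 (J = -2 - 2 = -4)
s = 0 (s = 3*(1/3) + 2*(-1/2) = 1 - 1 = 0)
N(A) = 2*sqrt(A) (N(A) = 2*sqrt(A) + 0 = 2*sqrt(A))
N(J)**2 = (2*sqrt(-4))**2 = (2*(2*I))**2 = (4*I)**2 = -16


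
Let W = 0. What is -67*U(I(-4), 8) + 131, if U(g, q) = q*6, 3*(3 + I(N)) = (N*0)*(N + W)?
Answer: -3085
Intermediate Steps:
I(N) = -3 (I(N) = -3 + ((N*0)*(N + 0))/3 = -3 + (0*N)/3 = -3 + (⅓)*0 = -3 + 0 = -3)
U(g, q) = 6*q
-67*U(I(-4), 8) + 131 = -402*8 + 131 = -67*48 + 131 = -3216 + 131 = -3085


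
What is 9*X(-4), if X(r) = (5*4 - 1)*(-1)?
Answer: -171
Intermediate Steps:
X(r) = -19 (X(r) = (20 - 1)*(-1) = 19*(-1) = -19)
9*X(-4) = 9*(-19) = -171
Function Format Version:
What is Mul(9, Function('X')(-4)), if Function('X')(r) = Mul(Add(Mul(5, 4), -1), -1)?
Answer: -171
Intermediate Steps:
Function('X')(r) = -19 (Function('X')(r) = Mul(Add(20, -1), -1) = Mul(19, -1) = -19)
Mul(9, Function('X')(-4)) = Mul(9, -19) = -171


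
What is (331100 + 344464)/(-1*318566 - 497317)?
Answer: -225188/271961 ≈ -0.82802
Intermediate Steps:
(331100 + 344464)/(-1*318566 - 497317) = 675564/(-318566 - 497317) = 675564/(-815883) = 675564*(-1/815883) = -225188/271961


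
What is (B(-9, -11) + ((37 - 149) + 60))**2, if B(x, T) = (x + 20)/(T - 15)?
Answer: 1857769/676 ≈ 2748.2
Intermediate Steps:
B(x, T) = (20 + x)/(-15 + T)
(B(-9, -11) + ((37 - 149) + 60))**2 = ((20 - 9)/(-15 - 11) + ((37 - 149) + 60))**2 = (11/(-26) + (-112 + 60))**2 = (-1/26*11 - 52)**2 = (-11/26 - 52)**2 = (-1363/26)**2 = 1857769/676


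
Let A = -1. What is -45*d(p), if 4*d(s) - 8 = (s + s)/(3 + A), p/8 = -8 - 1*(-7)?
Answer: 0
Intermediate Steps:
p = -8 (p = 8*(-8 - 1*(-7)) = 8*(-8 + 7) = 8*(-1) = -8)
d(s) = 2 + s/4 (d(s) = 2 + ((s + s)/(3 - 1))/4 = 2 + ((2*s)/2)/4 = 2 + ((2*s)*(½))/4 = 2 + s/4)
-45*d(p) = -45*(2 + (¼)*(-8)) = -45*(2 - 2) = -45*0 = 0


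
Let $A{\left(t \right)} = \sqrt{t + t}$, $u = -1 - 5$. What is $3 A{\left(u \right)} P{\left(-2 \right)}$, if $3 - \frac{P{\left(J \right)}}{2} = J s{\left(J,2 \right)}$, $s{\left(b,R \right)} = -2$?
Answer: $- 12 i \sqrt{3} \approx - 20.785 i$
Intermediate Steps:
$u = -6$ ($u = -1 - 5 = -6$)
$A{\left(t \right)} = \sqrt{2} \sqrt{t}$ ($A{\left(t \right)} = \sqrt{2 t} = \sqrt{2} \sqrt{t}$)
$P{\left(J \right)} = 6 + 4 J$ ($P{\left(J \right)} = 6 - 2 J \left(-2\right) = 6 - 2 \left(- 2 J\right) = 6 + 4 J$)
$3 A{\left(u \right)} P{\left(-2 \right)} = 3 \sqrt{2} \sqrt{-6} \left(6 + 4 \left(-2\right)\right) = 3 \sqrt{2} i \sqrt{6} \left(6 - 8\right) = 3 \cdot 2 i \sqrt{3} \left(-2\right) = 6 i \sqrt{3} \left(-2\right) = - 12 i \sqrt{3}$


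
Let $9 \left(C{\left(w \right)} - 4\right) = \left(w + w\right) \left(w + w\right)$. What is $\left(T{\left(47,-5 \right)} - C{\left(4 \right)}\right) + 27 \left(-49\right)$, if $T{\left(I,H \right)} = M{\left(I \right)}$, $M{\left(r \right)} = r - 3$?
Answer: $- \frac{11611}{9} \approx -1290.1$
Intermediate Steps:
$M{\left(r \right)} = -3 + r$
$T{\left(I,H \right)} = -3 + I$
$C{\left(w \right)} = 4 + \frac{4 w^{2}}{9}$ ($C{\left(w \right)} = 4 + \frac{\left(w + w\right) \left(w + w\right)}{9} = 4 + \frac{2 w 2 w}{9} = 4 + \frac{4 w^{2}}{9}$)
$\left(T{\left(47,-5 \right)} - C{\left(4 \right)}\right) + 27 \left(-49\right) = \left(\left(-3 + 47\right) - \left(4 + \frac{4 \cdot 4^{2}}{9}\right)\right) + 27 \left(-49\right) = \left(44 - \left(4 + \frac{4}{9} \cdot 16\right)\right) - 1323 = \left(44 - \left(4 + \frac{64}{9}\right)\right) - 1323 = \left(44 - \frac{100}{9}\right) - 1323 = \frac{296}{9} - 1323 = - \frac{11611}{9}$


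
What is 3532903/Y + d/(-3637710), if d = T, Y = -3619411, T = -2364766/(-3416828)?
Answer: -21955988458828938233/22493606717869247340 ≈ -0.97610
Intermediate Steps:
T = 1182383/1708414 (T = -2364766*(-1/3416828) = 1182383/1708414 ≈ 0.69209)
d = 1182383/1708414 ≈ 0.69209
3532903/Y + d/(-3637710) = 3532903/(-3619411) + (1182383/1708414)/(-3637710) = 3532903*(-1/3619411) + (1182383/1708414)*(-1/3637710) = -3532903/3619411 - 1182383/6214714691940 = -21955988458828938233/22493606717869247340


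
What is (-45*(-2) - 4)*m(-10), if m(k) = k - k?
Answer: 0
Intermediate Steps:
m(k) = 0
(-45*(-2) - 4)*m(-10) = (-45*(-2) - 4)*0 = (90 - 4)*0 = 86*0 = 0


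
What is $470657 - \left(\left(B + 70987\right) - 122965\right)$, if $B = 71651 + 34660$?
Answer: $416324$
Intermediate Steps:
$B = 106311$
$470657 - \left(\left(B + 70987\right) - 122965\right) = 470657 - \left(\left(106311 + 70987\right) - 122965\right) = 470657 - \left(177298 - 122965\right) = 470657 - 54333 = 416324$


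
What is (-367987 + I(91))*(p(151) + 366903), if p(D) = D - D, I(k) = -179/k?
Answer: -12286479293388/91 ≈ -1.3502e+11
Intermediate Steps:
p(D) = 0
(-367987 + I(91))*(p(151) + 366903) = (-367987 - 179/91)*(0 + 366903) = (-367987 - 179*1/91)*366903 = (-367987 - 179/91)*366903 = -33486996/91*366903 = -12286479293388/91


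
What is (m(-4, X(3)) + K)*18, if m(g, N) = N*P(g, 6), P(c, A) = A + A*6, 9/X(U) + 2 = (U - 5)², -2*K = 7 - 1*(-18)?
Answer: 3177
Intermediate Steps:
K = -25/2 (K = -(7 - 1*(-18))/2 = -(7 + 18)/2 = -½*25 = -25/2 ≈ -12.500)
X(U) = 9/(-2 + (-5 + U)²) (X(U) = 9/(-2 + (U - 5)²) = 9/(-2 + (-5 + U)²))
P(c, A) = 7*A (P(c, A) = A + 6*A = 7*A)
m(g, N) = 42*N (m(g, N) = N*(7*6) = N*42 = 42*N)
(m(-4, X(3)) + K)*18 = (42*(9/(-2 + (-5 + 3)²)) - 25/2)*18 = (42*(9/(-2 + (-2)²)) - 25/2)*18 = (42*(9/(-2 + 4)) - 25/2)*18 = (42*(9/2) - 25/2)*18 = (189 - 25/2)*18 = (353/2)*18 = 3177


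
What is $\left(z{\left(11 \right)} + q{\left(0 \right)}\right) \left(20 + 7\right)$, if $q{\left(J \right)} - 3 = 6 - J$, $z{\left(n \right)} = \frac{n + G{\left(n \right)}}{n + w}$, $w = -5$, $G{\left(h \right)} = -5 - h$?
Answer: $\frac{441}{2} \approx 220.5$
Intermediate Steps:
$z{\left(n \right)} = - \frac{5}{-5 + n}$ ($z{\left(n \right)} = \frac{n - \left(5 + n\right)}{n - 5} = - \frac{5}{-5 + n}$)
$q{\left(J \right)} = 9 - J$ ($q{\left(J \right)} = 3 - \left(-6 + J\right) = 9 - J$)
$\left(z{\left(11 \right)} + q{\left(0 \right)}\right) \left(20 + 7\right) = \left(- \frac{5}{-5 + 11} + \left(9 - 0\right)\right) \left(20 + 7\right) = \left(- \frac{5}{6} + \left(9 + 0\right)\right) 27 = \left(\left(-5\right) \frac{1}{6} + 9\right) 27 = \left(- \frac{5}{6} + 9\right) 27 = \frac{49}{6} \cdot 27 = \frac{441}{2}$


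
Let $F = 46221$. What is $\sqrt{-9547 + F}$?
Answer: $\sqrt{36674} \approx 191.5$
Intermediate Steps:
$\sqrt{-9547 + F} = \sqrt{-9547 + 46221} = \sqrt{36674}$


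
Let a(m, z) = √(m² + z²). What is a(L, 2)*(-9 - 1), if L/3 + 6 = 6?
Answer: -20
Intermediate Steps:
L = 0 (L = -18 + 3*6 = -18 + 18 = 0)
a(L, 2)*(-9 - 1) = √(0² + 2²)*(-9 - 1) = √(0 + 4)*(-10) = √4*(-10) = 2*(-10) = -20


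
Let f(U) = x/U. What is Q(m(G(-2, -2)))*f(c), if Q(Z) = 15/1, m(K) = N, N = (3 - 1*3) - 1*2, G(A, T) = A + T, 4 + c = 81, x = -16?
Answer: -240/77 ≈ -3.1169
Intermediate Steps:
c = 77 (c = -4 + 81 = 77)
f(U) = -16/U
N = -2 (N = (3 - 3) - 2 = 0 - 2 = -2)
m(K) = -2
Q(Z) = 15 (Q(Z) = 15*1 = 15)
Q(m(G(-2, -2)))*f(c) = 15*(-16/77) = -240/77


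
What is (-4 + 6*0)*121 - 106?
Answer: -590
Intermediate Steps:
(-4 + 6*0)*121 - 106 = (-4 + 0)*121 - 106 = -4*121 - 106 = -484 - 106 = -590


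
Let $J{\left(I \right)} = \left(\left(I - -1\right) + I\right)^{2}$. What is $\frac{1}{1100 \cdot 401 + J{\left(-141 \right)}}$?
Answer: $\frac{1}{520061} \approx 1.9229 \cdot 10^{-6}$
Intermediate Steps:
$J{\left(I \right)} = \left(1 + 2 I\right)^{2}$ ($J{\left(I \right)} = \left(\left(I + 1\right) + I\right)^{2} = \left(\left(1 + I\right) + I\right)^{2} = \left(1 + 2 I\right)^{2}$)
$\frac{1}{1100 \cdot 401 + J{\left(-141 \right)}} = \frac{1}{1100 \cdot 401 + \left(1 + 2 \left(-141\right)\right)^{2}} = \frac{1}{441100 + \left(1 - 282\right)^{2}} = \frac{1}{441100 + \left(-281\right)^{2}} = \frac{1}{441100 + 78961} = \frac{1}{520061}$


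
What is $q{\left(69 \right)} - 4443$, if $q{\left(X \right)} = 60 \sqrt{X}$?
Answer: $-4443 + 60 \sqrt{69} \approx -3944.6$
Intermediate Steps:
$q{\left(69 \right)} - 4443 = 60 \sqrt{69} - 4443 = -4443 + 60 \sqrt{69}$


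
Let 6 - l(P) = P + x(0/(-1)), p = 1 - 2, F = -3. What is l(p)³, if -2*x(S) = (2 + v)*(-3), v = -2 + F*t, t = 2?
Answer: 4096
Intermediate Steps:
v = -8 (v = -2 - 3*2 = -2 - 6 = -8)
x(S) = -9 (x(S) = -(2 - 8)*(-3)/2 = -(-3)*(-3) = -½*18 = -9)
p = -1
l(P) = 15 - P (l(P) = 6 - (P - 9) = 6 - (-9 + P) = 6 + (9 - P) = 15 - P)
l(p)³ = (15 - 1*(-1))³ = (15 + 1)³ = 16³ = 4096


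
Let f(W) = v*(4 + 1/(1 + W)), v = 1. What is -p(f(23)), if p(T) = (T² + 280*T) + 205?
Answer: -779329/576 ≈ -1353.0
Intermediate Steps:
f(W) = 4 + 1/(1 + W) (f(W) = 1*(4 + 1/(1 + W)) = 4 + 1/(1 + W))
p(T) = 205 + T² + 280*T
-p(f(23)) = -(205 + ((5 + 4*23)/(1 + 23))² + 280*((5 + 4*23)/(1 + 23))) = -(205 + ((5 + 92)/24)² + 280*((5 + 92)/24)) = -(205 + ((1/24)*97)² + 280*((1/24)*97)) = -(205 + (97/24)² + 280*(97/24)) = -(205 + 9409/576 + 3395/3) = -1*779329/576 = -779329/576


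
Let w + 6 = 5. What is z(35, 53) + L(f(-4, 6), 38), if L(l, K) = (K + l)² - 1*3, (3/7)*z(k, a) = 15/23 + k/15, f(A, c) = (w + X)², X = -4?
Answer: 822404/207 ≈ 3973.0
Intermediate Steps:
w = -1 (w = -6 + 5 = -1)
f(A, c) = 25 (f(A, c) = (-1 - 4)² = (-5)² = 25)
z(k, a) = 35/23 + 7*k/45 (z(k, a) = 7*(15/23 + k/15)/3 = 35/23 + 7*k/45)
L(l, K) = -3 + (K + l)² (L(l, K) = (K + l)² - 3 = -3 + (K + l)²)
z(35, 53) + L(f(-4, 6), 38) = (35/23 + (7/45)*35) + (-3 + (38 + 25)²) = (35/23 + 49/9) + (-3 + 63²) = 1442/207 + (-3 + 3969) = 1442/207 + 3966 = 822404/207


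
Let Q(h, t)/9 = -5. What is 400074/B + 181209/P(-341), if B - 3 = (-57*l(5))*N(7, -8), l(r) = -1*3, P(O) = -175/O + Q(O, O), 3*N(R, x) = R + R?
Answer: -14475494963/4050390 ≈ -3573.9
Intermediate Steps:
N(R, x) = 2*R/3 (N(R, x) = (R + R)/3 = (2*R)/3 = 2*R/3)
Q(h, t) = -45 (Q(h, t) = 9*(-5) = -45)
P(O) = -45 - 175/O (P(O) = -175/O - 45 = -45 - 175/O)
l(r) = -3
B = 801 (B = 3 + (-57*(-3))*((⅔)*7) = 3 + 171*(14/3) = 3 + 798 = 801)
400074/B + 181209/P(-341) = 400074/801 + 181209/(-45 - 175/(-341)) = 400074*(1/801) + 181209/(-45 - 175*(-1/341)) = 133358/267 + 181209/(-45 + 175/341) = 133358/267 + 181209/(-15170/341) = 133358/267 + 181209*(-341/15170) = 133358/267 - 61792269/15170 = -14475494963/4050390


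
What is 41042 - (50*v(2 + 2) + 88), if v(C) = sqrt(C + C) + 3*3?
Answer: 40504 - 100*sqrt(2) ≈ 40363.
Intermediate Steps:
v(C) = 9 + sqrt(2)*sqrt(C) (v(C) = sqrt(2*C) + 9 = sqrt(2)*sqrt(C) + 9 = 9 + sqrt(2)*sqrt(C))
41042 - (50*v(2 + 2) + 88) = 41042 - (50*(9 + sqrt(2)*sqrt(2 + 2)) + 88) = 41042 - (50*(9 + sqrt(2)*sqrt(4)) + 88) = 41042 - (50*(9 + sqrt(2)*2) + 88) = 41042 - (50*(9 + 2*sqrt(2)) + 88) = 41042 - ((450 + 100*sqrt(2)) + 88) = 41042 - (538 + 100*sqrt(2)) = 41042 + (-538 - 100*sqrt(2)) = 40504 - 100*sqrt(2)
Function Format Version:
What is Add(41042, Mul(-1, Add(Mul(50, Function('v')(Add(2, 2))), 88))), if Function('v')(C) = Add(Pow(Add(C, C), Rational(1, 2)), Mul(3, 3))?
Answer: Add(40504, Mul(-100, Pow(2, Rational(1, 2)))) ≈ 40363.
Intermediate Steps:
Function('v')(C) = Add(9, Mul(Pow(2, Rational(1, 2)), Pow(C, Rational(1, 2)))) (Function('v')(C) = Add(Pow(Mul(2, C), Rational(1, 2)), 9) = Add(Mul(Pow(2, Rational(1, 2)), Pow(C, Rational(1, 2))), 9) = Add(9, Mul(Pow(2, Rational(1, 2)), Pow(C, Rational(1, 2)))))
Add(41042, Mul(-1, Add(Mul(50, Function('v')(Add(2, 2))), 88))) = Add(41042, Mul(-1, Add(Mul(50, Add(9, Mul(Pow(2, Rational(1, 2)), Pow(Add(2, 2), Rational(1, 2))))), 88))) = Add(41042, Mul(-1, Add(Mul(50, Add(9, Mul(Pow(2, Rational(1, 2)), Pow(4, Rational(1, 2))))), 88))) = Add(41042, Mul(-1, Add(Mul(50, Add(9, Mul(Pow(2, Rational(1, 2)), 2))), 88))) = Add(41042, Mul(-1, Add(Mul(50, Add(9, Mul(2, Pow(2, Rational(1, 2))))), 88))) = Add(41042, Mul(-1, Add(Add(450, Mul(100, Pow(2, Rational(1, 2)))), 88))) = Add(41042, Mul(-1, Add(538, Mul(100, Pow(2, Rational(1, 2)))))) = Add(41042, Add(-538, Mul(-100, Pow(2, Rational(1, 2))))) = Add(40504, Mul(-100, Pow(2, Rational(1, 2))))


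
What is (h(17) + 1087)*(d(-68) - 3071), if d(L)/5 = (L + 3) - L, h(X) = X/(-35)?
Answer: -116213568/35 ≈ -3.3204e+6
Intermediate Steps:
h(X) = -X/35 (h(X) = X*(-1/35) = -X/35)
d(L) = 15 (d(L) = 5*((L + 3) - L) = 5*((3 + L) - L) = 5*3 = 15)
(h(17) + 1087)*(d(-68) - 3071) = (-1/35*17 + 1087)*(15 - 3071) = (-17/35 + 1087)*(-3056) = (38028/35)*(-3056) = -116213568/35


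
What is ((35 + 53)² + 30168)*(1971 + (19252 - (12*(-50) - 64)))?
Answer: 829779944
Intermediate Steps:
((35 + 53)² + 30168)*(1971 + (19252 - (12*(-50) - 64))) = (88² + 30168)*(1971 + (19252 - (-600 - 64))) = (7744 + 30168)*(1971 + (19252 - 1*(-664))) = 37912*(1971 + (19252 + 664)) = 37912*(1971 + 19916) = 37912*21887 = 829779944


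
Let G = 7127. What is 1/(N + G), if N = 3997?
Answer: 1/11124 ≈ 8.9896e-5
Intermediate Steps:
1/(N + G) = 1/(3997 + 7127) = 1/11124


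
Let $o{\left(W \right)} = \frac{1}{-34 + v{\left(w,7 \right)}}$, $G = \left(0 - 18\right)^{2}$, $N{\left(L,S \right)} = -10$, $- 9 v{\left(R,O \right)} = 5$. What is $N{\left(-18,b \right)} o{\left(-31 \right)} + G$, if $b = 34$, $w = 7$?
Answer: $\frac{100854}{311} \approx 324.29$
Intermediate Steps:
$v{\left(R,O \right)} = - \frac{5}{9}$ ($v{\left(R,O \right)} = \left(- \frac{1}{9}\right) 5 = - \frac{5}{9}$)
$G = 324$ ($G = \left(-18\right)^{2} = 324$)
$o{\left(W \right)} = - \frac{9}{311}$ ($o{\left(W \right)} = \frac{1}{-34 - \frac{5}{9}} = \frac{1}{- \frac{311}{9}} = - \frac{9}{311}$)
$N{\left(-18,b \right)} o{\left(-31 \right)} + G = \left(-10\right) \left(- \frac{9}{311}\right) + 324 = \frac{90}{311} + 324 = \frac{100854}{311}$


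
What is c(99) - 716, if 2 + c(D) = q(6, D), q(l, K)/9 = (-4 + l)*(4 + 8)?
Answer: -502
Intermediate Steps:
q(l, K) = -432 + 108*l (q(l, K) = 9*((-4 + l)*(4 + 8)) = 9*((-4 + l)*12) = 9*(-48 + 12*l) = -432 + 108*l)
c(D) = 214 (c(D) = -2 + (-432 + 108*6) = -2 + (-432 + 648) = -2 + 216 = 214)
c(99) - 716 = 214 - 716 = -502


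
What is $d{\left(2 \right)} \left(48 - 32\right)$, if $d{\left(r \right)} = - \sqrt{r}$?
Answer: $- 16 \sqrt{2} \approx -22.627$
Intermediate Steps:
$d{\left(2 \right)} \left(48 - 32\right) = - \sqrt{2} \left(48 - 32\right) = - \sqrt{2} \cdot 16 = - 16 \sqrt{2}$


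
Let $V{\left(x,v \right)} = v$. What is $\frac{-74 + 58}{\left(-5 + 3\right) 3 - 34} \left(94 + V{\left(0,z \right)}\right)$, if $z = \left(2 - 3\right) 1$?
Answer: $\frac{186}{5} \approx 37.2$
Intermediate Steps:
$z = -1$ ($z = \left(-1\right) 1 = -1$)
$\frac{-74 + 58}{\left(-5 + 3\right) 3 - 34} \left(94 + V{\left(0,z \right)}\right) = \frac{-74 + 58}{\left(-5 + 3\right) 3 - 34} \left(94 - 1\right) = - \frac{16}{\left(-2\right) 3 - 34} \cdot 93 = - \frac{16}{-6 - 34} \cdot 93 = - \frac{16}{-40} \cdot 93 = \left(-16\right) \left(- \frac{1}{40}\right) 93 = \frac{2}{5} \cdot 93 = \frac{186}{5}$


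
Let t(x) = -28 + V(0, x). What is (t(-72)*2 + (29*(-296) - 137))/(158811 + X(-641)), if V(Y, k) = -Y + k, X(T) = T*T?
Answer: -8921/569692 ≈ -0.015659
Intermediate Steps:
X(T) = T**2
V(Y, k) = k - Y
t(x) = -28 + x (t(x) = -28 + (x - 1*0) = -28 + (x + 0) = -28 + x)
(t(-72)*2 + (29*(-296) - 137))/(158811 + X(-641)) = ((-28 - 72)*2 + (29*(-296) - 137))/(158811 + (-641)**2) = (-100*2 + (-8584 - 137))/(158811 + 410881) = (-200 - 8721)/569692 = -8921*1/569692 = -8921/569692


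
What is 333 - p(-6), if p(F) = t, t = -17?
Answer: 350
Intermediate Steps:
p(F) = -17
333 - p(-6) = 333 - 1*(-17) = 333 + 17 = 350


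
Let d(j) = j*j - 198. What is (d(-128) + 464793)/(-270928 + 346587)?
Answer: 480979/75659 ≈ 6.3572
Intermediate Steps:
d(j) = -198 + j**2 (d(j) = j**2 - 198 = -198 + j**2)
(d(-128) + 464793)/(-270928 + 346587) = ((-198 + (-128)**2) + 464793)/(-270928 + 346587) = ((-198 + 16384) + 464793)/75659 = (16186 + 464793)*(1/75659) = 480979*(1/75659) = 480979/75659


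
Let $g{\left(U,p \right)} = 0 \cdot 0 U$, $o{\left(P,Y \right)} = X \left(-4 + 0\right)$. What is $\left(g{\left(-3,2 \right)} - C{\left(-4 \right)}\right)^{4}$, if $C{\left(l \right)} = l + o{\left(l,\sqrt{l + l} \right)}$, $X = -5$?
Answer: $65536$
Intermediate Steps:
$o{\left(P,Y \right)} = 20$ ($o{\left(P,Y \right)} = - 5 \left(-4 + 0\right) = \left(-5\right) \left(-4\right) = 20$)
$g{\left(U,p \right)} = 0$ ($g{\left(U,p \right)} = 0 U = 0$)
$C{\left(l \right)} = 20 + l$ ($C{\left(l \right)} = l + 20 = 20 + l$)
$\left(g{\left(-3,2 \right)} - C{\left(-4 \right)}\right)^{4} = \left(0 - \left(20 - 4\right)\right)^{4} = \left(0 - 16\right)^{4} = \left(-16\right)^{4} = 65536$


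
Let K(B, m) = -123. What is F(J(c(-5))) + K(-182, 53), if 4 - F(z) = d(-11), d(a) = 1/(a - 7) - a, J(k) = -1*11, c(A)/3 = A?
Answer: -2339/18 ≈ -129.94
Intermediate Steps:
c(A) = 3*A
J(k) = -11
d(a) = 1/(-7 + a) - a
F(z) = -125/18 (F(z) = 4 - (1 - 1*(-11)² + 7*(-11))/(-7 - 11) = 4 - (1 - 1*121 - 77)/(-18) = 4 - (-1)*(1 - 121 - 77)/18 = 4 - (-1)*(-197)/18 = 4 - 1*197/18 = 4 - 197/18 = -125/18)
F(J(c(-5))) + K(-182, 53) = -125/18 - 123 = -2339/18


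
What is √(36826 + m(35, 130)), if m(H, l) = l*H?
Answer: 4*√2586 ≈ 203.41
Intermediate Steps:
m(H, l) = H*l
√(36826 + m(35, 130)) = √(36826 + 35*130) = √(36826 + 4550) = √41376 = 4*√2586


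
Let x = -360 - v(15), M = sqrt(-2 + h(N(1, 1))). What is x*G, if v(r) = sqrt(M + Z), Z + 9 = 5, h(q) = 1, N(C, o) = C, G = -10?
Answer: 3600 + 10*sqrt(-4 + I) ≈ 3602.5 + 20.153*I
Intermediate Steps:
M = I (M = sqrt(-2 + 1) = sqrt(-1) = I ≈ 1.0*I)
Z = -4 (Z = -9 + 5 = -4)
v(r) = sqrt(-4 + I) (v(r) = sqrt(I - 4) = sqrt(-4 + I))
x = -360 - sqrt(-4 + I) ≈ -360.25 - 2.0153*I
x*G = (-360 - sqrt(-4 + I))*(-10) = 3600 + 10*sqrt(-4 + I)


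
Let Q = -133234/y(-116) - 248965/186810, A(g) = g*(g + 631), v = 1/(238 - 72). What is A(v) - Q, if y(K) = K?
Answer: -17069695681537/14928435444 ≈ -1143.4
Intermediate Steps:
v = 1/166 ≈ 0.0060241
A(g) = g*(631 + g)
Q = 621514090/541749 (Q = -133234/(-116) - 248965/186810 = -133234*(-1/116) - 248965*1/186810 = 66617/58 - 49793/37362 = 621514090/541749 ≈ 1147.2)
A(v) - Q = (631 + 1/166)/166 - 1*621514090/541749 = (1/166)*(104747/166) - 621514090/541749 = 104747/27556 - 621514090/541749 = -17069695681537/14928435444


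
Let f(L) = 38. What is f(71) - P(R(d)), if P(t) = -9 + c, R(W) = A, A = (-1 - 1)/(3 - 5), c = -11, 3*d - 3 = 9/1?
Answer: 58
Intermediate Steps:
d = 4 (d = 1 + (9/1)/3 = 1 + (9*1)/3 = 1 + (1/3)*9 = 1 + 3 = 4)
A = 1 (A = -2/(-2) = -2*(-1/2) = 1)
R(W) = 1
P(t) = -20 (P(t) = -9 - 11 = -20)
f(71) - P(R(d)) = 38 - 1*(-20) = 38 + 20 = 58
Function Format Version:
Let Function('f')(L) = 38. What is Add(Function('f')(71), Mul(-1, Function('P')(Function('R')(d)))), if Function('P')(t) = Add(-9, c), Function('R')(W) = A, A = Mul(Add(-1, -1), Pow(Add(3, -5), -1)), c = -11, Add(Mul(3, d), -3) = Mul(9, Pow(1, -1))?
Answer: 58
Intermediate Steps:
d = 4 (d = Add(1, Mul(Rational(1, 3), Mul(9, Pow(1, -1)))) = Add(1, Mul(Rational(1, 3), Mul(9, 1))) = Add(1, Mul(Rational(1, 3), 9)) = Add(1, 3) = 4)
A = 1 (A = Mul(-2, Pow(-2, -1)) = Mul(-2, Rational(-1, 2)) = 1)
Function('R')(W) = 1
Function('P')(t) = -20 (Function('P')(t) = Add(-9, -11) = -20)
Add(Function('f')(71), Mul(-1, Function('P')(Function('R')(d)))) = Add(38, Mul(-1, -20)) = Add(38, 20) = 58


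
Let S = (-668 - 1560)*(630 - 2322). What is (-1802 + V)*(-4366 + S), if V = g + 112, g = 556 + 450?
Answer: -2575540440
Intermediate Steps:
g = 1006
V = 1118 (V = 1006 + 112 = 1118)
S = 3769776 (S = -2228*(-1692) = 3769776)
(-1802 + V)*(-4366 + S) = (-1802 + 1118)*(-4366 + 3769776) = -684*3765410 = -2575540440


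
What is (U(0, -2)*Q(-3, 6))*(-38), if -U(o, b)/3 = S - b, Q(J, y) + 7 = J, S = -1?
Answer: -1140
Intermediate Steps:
Q(J, y) = -7 + J
U(o, b) = 3 + 3*b (U(o, b) = -3*(-1 - b) = 3 + 3*b)
(U(0, -2)*Q(-3, 6))*(-38) = ((3 + 3*(-2))*(-7 - 3))*(-38) = ((3 - 6)*(-10))*(-38) = -3*(-10)*(-38) = 30*(-38) = -1140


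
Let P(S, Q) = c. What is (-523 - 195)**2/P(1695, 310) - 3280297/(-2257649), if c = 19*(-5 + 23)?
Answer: 582497052325/386057979 ≈ 1508.8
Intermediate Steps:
c = 342 (c = 19*18 = 342)
P(S, Q) = 342
(-523 - 195)**2/P(1695, 310) - 3280297/(-2257649) = (-523 - 195)**2/342 - 3280297/(-2257649) = (-718)**2*(1/342) - 3280297*(-1/2257649) = 515524*(1/342) + 3280297/2257649 = 257762/171 + 3280297/2257649 = 582497052325/386057979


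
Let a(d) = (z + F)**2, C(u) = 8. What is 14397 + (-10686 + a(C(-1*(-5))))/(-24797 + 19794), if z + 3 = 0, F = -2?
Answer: 72038852/5003 ≈ 14399.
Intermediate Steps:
z = -3 (z = -3 + 0 = -3)
a(d) = 25 (a(d) = (-3 - 2)**2 = (-5)**2 = 25)
14397 + (-10686 + a(C(-1*(-5))))/(-24797 + 19794) = 14397 + (-10686 + 25)/(-24797 + 19794) = 14397 - 10661/(-5003) = 14397 - 10661*(-1/5003) = 14397 + 10661/5003 = 72038852/5003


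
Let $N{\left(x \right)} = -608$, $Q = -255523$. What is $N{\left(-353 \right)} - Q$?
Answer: $254915$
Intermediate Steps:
$N{\left(-353 \right)} - Q = -608 - -255523 = -608 + 255523 = 254915$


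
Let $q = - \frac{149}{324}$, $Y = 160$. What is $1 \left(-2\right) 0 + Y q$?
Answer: $- \frac{5960}{81} \approx -73.58$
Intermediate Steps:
$q = - \frac{149}{324}$ ($q = \left(-149\right) \frac{1}{324} = - \frac{149}{324} \approx -0.45988$)
$1 \left(-2\right) 0 + Y q = 1 \left(-2\right) 0 + 160 \left(- \frac{149}{324}\right) = \left(-2\right) 0 - \frac{5960}{81} = 0 - \frac{5960}{81} = - \frac{5960}{81}$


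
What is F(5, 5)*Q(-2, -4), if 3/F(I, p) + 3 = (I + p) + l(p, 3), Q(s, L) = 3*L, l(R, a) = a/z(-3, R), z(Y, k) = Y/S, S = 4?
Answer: -12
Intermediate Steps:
z(Y, k) = Y/4
l(R, a) = -4*a/3 (l(R, a) = a/(((¼)*(-3))) = a/(-¾) = a*(-4/3) = -4*a/3)
F(I, p) = 3/(-7 + I + p) (F(I, p) = 3/(-3 + ((I + p) - 4/3*3)) = 3/(-3 + ((I + p) - 4)) = 3/(-3 + (-4 + I + p)) = 3/(-7 + I + p))
F(5, 5)*Q(-2, -4) = (3/(-7 + 5 + 5))*(3*(-4)) = (3/3)*(-12) = (3*(⅓))*(-12) = 1*(-12) = -12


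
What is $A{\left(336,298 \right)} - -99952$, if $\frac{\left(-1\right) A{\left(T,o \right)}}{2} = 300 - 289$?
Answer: $99930$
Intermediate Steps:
$A{\left(T,o \right)} = -22$ ($A{\left(T,o \right)} = - 2 \left(300 - 289\right) = \left(-2\right) 11 = -22$)
$A{\left(336,298 \right)} - -99952 = -22 - -99952 = -22 + 99952 = 99930$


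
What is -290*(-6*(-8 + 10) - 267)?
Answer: 80910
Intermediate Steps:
-290*(-6*(-8 + 10) - 267) = -290*(-6*2 - 267) = -290*(-12 - 267) = -290*(-279) = 80910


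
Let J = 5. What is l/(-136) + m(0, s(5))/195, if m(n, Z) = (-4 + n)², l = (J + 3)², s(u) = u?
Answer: -1288/3315 ≈ -0.38854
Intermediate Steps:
l = 64 (l = (5 + 3)² = 8² = 64)
l/(-136) + m(0, s(5))/195 = 64/(-136) + (-4 + 0)²/195 = 64*(-1/136) + (-4)²*(1/195) = -8/17 + 16*(1/195) = -8/17 + 16/195 = -1288/3315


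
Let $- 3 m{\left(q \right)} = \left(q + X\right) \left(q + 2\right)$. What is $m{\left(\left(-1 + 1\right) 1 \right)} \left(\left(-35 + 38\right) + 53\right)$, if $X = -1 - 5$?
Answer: $224$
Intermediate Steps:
$X = -6$ ($X = -1 - 5 = -6$)
$m{\left(q \right)} = - \frac{\left(-6 + q\right) \left(2 + q\right)}{3}$ ($m{\left(q \right)} = - \frac{\left(q - 6\right) \left(q + 2\right)}{3} = - \frac{\left(-6 + q\right) \left(2 + q\right)}{3}$)
$m{\left(\left(-1 + 1\right) 1 \right)} \left(\left(-35 + 38\right) + 53\right) = \left(4 - \frac{\left(\left(-1 + 1\right) 1\right)^{2}}{3} + \frac{4 \left(-1 + 1\right) 1}{3}\right) \left(\left(-35 + 38\right) + 53\right) = \left(4 - \frac{\left(0 \cdot 1\right)^{2}}{3} + \frac{4 \cdot 0 \cdot 1}{3}\right) \left(3 + 53\right) = \left(4 - \frac{0^{2}}{3} + \frac{4}{3} \cdot 0\right) 56 = \left(4 - 0 + 0\right) 56 = \left(4 + 0 + 0\right) 56 = 4 \cdot 56 = 224$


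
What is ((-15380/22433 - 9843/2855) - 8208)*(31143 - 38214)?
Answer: 3719035234068369/64046215 ≈ 5.8068e+7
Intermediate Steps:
((-15380/22433 - 9843/2855) - 8208)*(31143 - 38214) = ((-15380*1/22433 - 9843*1/2855) - 8208)*(-7071) = ((-15380/22433 - 9843/2855) - 8208)*(-7071) = (-264717919/64046215 - 8208)*(-7071) = -525956050639/64046215*(-7071) = 3719035234068369/64046215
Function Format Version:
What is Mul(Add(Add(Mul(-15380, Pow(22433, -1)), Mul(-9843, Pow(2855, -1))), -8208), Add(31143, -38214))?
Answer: Rational(3719035234068369, 64046215) ≈ 5.8068e+7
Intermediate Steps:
Mul(Add(Add(Mul(-15380, Pow(22433, -1)), Mul(-9843, Pow(2855, -1))), -8208), Add(31143, -38214)) = Mul(Add(Add(Mul(-15380, Rational(1, 22433)), Mul(-9843, Rational(1, 2855))), -8208), -7071) = Mul(Add(Add(Rational(-15380, 22433), Rational(-9843, 2855)), -8208), -7071) = Mul(Add(Rational(-264717919, 64046215), -8208), -7071) = Mul(Rational(-525956050639, 64046215), -7071) = Rational(3719035234068369, 64046215)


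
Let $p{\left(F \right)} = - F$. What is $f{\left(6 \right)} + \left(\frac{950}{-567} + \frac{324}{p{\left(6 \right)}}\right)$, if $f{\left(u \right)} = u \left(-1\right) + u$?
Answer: $- \frac{31568}{567} \approx -55.675$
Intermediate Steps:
$f{\left(u \right)} = 0$ ($f{\left(u \right)} = - u + u = 0$)
$f{\left(6 \right)} + \left(\frac{950}{-567} + \frac{324}{p{\left(6 \right)}}\right) = 0 + \left(\frac{950}{-567} + \frac{324}{\left(-1\right) 6}\right) = 0 + \left(950 \left(- \frac{1}{567}\right) + \frac{324}{-6}\right) = 0 + \left(- \frac{950}{567} + 324 \left(- \frac{1}{6}\right)\right) = 0 - \frac{31568}{567} = - \frac{31568}{567}$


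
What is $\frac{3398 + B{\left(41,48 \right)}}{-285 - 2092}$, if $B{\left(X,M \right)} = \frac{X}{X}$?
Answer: $- \frac{3399}{2377} \approx -1.43$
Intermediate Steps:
$B{\left(X,M \right)} = 1$
$\frac{3398 + B{\left(41,48 \right)}}{-285 - 2092} = \frac{3398 + 1}{-285 - 2092} = \frac{3399}{-2377} = 3399 \left(- \frac{1}{2377}\right) = - \frac{3399}{2377}$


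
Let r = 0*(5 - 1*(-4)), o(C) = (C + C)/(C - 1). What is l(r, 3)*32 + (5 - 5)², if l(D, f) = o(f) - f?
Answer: 0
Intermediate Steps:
o(C) = 2*C/(-1 + C) (o(C) = (2*C)/(-1 + C) = 2*C/(-1 + C))
r = 0 (r = 0*(5 + 4) = 0*9 = 0)
l(D, f) = -f + 2*f/(-1 + f) (l(D, f) = 2*f/(-1 + f) - f = -f + 2*f/(-1 + f))
l(r, 3)*32 + (5 - 5)² = (3*(3 - 1*3)/(-1 + 3))*32 + (5 - 5)² = (3*(3 - 3)/2)*32 + 0² = (3*(½)*0)*32 + 0 = 0*32 + 0 = 0 + 0 = 0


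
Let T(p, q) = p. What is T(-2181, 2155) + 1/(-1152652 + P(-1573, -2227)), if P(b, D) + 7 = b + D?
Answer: -2522237080/1156459 ≈ -2181.0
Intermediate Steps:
P(b, D) = -7 + D + b (P(b, D) = -7 + (b + D) = -7 + (D + b) = -7 + D + b)
T(-2181, 2155) + 1/(-1152652 + P(-1573, -2227)) = -2181 + 1/(-1152652 + (-7 - 2227 - 1573)) = -2181 + 1/(-1152652 - 3807) = -2181 + 1/(-1156459) = -2181 - 1/1156459 = -2522237080/1156459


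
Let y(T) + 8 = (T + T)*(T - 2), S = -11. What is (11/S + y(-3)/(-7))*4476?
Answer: -129804/7 ≈ -18543.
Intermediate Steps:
y(T) = -8 + 2*T*(-2 + T) (y(T) = -8 + (T + T)*(T - 2) = -8 + (2*T)*(-2 + T) = -8 + 2*T*(-2 + T))
(11/S + y(-3)/(-7))*4476 = (11/(-11) + (-8 - 4*(-3) + 2*(-3)²)/(-7))*4476 = (11*(-1/11) + (-8 + 12 + 2*9)*(-⅐))*4476 = (-1 + (-8 + 12 + 18)*(-⅐))*4476 = (-1 + 22*(-⅐))*4476 = (-1 - 22/7)*4476 = -29/7*4476 = -129804/7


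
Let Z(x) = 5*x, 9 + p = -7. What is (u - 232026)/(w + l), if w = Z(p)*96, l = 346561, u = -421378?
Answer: -653404/338881 ≈ -1.9281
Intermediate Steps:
p = -16 (p = -9 - 7 = -16)
w = -7680 (w = (5*(-16))*96 = -80*96 = -7680)
(u - 232026)/(w + l) = (-421378 - 232026)/(-7680 + 346561) = -653404/338881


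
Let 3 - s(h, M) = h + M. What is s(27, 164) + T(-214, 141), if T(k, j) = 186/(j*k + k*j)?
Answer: -1890935/10058 ≈ -188.00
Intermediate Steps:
T(k, j) = 93/(j*k) (T(k, j) = 186/(j*k + j*k) = 186/((2*j*k)) = 186*(1/(2*j*k)) = 93/(j*k))
s(h, M) = 3 - M - h (s(h, M) = 3 - (h + M) = 3 - (M + h) = 3 + (-M - h) = 3 - M - h)
s(27, 164) + T(-214, 141) = (3 - 1*164 - 1*27) + 93/(141*(-214)) = (3 - 164 - 27) + 93*(1/141)*(-1/214) = -188 - 31/10058 = -1890935/10058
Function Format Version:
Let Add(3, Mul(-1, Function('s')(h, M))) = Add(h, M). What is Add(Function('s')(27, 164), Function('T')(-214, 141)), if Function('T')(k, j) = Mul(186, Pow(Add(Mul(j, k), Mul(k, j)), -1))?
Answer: Rational(-1890935, 10058) ≈ -188.00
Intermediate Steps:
Function('T')(k, j) = Mul(93, Pow(j, -1), Pow(k, -1)) (Function('T')(k, j) = Mul(186, Pow(Add(Mul(j, k), Mul(j, k)), -1)) = Mul(186, Pow(Mul(2, j, k), -1)) = Mul(186, Mul(Rational(1, 2), Pow(j, -1), Pow(k, -1))) = Mul(93, Pow(j, -1), Pow(k, -1)))
Function('s')(h, M) = Add(3, Mul(-1, M), Mul(-1, h)) (Function('s')(h, M) = Add(3, Mul(-1, Add(h, M))) = Add(3, Mul(-1, Add(M, h))) = Add(3, Add(Mul(-1, M), Mul(-1, h))) = Add(3, Mul(-1, M), Mul(-1, h)))
Add(Function('s')(27, 164), Function('T')(-214, 141)) = Add(Add(3, Mul(-1, 164), Mul(-1, 27)), Mul(93, Pow(141, -1), Pow(-214, -1))) = Add(Add(3, -164, -27), Mul(93, Rational(1, 141), Rational(-1, 214))) = Add(-188, Rational(-31, 10058)) = Rational(-1890935, 10058)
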